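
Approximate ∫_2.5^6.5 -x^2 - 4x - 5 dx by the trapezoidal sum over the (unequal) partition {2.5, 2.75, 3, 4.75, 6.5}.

Subinterval widths: 0.25, 0.25, 1.75, 1.75.
f(2.5) = -21.25, f(2.75) = -23.5625, f(3) = -26, f(4.75) = -46.5625, f(6.5) = -73.25.
On each subinterval the trapezoid contributes (Δx_i/2)·[f(x_{i-1}) + f(x_i)].
Sum = -180.125.

-180.125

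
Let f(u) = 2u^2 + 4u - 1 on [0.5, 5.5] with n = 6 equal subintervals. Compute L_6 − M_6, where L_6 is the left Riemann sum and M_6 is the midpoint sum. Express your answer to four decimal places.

L_6 ≈ 133.657407.
M_6 ≈ 165.254630.
L_6 − M_6 ≈ -31.5972.

-31.5972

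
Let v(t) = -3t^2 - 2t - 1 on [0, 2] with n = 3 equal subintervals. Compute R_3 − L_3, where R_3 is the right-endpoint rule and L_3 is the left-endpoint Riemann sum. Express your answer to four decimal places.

-10.6667

R_3 ≈ -19.777778.
L_3 ≈ -9.111111.
R_3 − L_3 ≈ -10.6667.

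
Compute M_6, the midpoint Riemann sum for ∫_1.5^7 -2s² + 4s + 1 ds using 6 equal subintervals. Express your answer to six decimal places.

-126.646412

Δs = (7 − 1.5)/6 = 11/12.
Midpoints: 47/24, 2.875, 91/24, 113/24, 5.625, 157/24.
f(47/24) = 335/288, f(2.875) = -4.03125, f(91/24) = -3625/288, f(113/24) = -7057/288, f(5.625) = -39.78125, f(157/24) = -16825/288.
Sum = Δs · [f(47/24) + f(2.875) + f(91/24) + ...].
Sum ≈ -126.646412.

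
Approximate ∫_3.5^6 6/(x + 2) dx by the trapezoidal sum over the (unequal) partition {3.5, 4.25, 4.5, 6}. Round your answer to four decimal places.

Subinterval widths: 0.75, 0.25, 1.5.
f(3.5) = 12/11, f(4.25) = 0.96, f(4.5) = 12/13, f(6) = 0.75.
On each subinterval the trapezoid contributes (Δx_i/2)·[f(x_{i-1}) + f(x_i)].
Sum ≈ 2.2593.

2.2593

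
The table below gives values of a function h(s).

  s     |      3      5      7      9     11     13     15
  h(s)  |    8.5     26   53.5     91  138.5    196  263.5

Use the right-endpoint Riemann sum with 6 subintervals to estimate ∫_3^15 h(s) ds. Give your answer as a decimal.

1537

Δs = 2.
Sum = 2·[26 + 53.5 + 91 + 138.5 + 196 + 263.5] = 1537.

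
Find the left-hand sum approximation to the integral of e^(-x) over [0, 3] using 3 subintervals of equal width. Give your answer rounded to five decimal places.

Δx = (3 − 0)/3 = 1.
Left endpoints: 0, 1, 2.
f(0) ≈ 1.00000, f(1) ≈ 0.36788, f(2) ≈ 0.13534.
Sum = Δx · [f(0) + f(1) + f(2)].
Sum ≈ 1.50321.

1.50321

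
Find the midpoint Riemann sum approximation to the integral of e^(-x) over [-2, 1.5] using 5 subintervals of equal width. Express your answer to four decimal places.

7.0217

Δx = (1.5 − (-2))/5 = 0.7.
Midpoints: -1.65, -0.95, -0.25, 0.45, 1.15.
f(-1.65) ≈ 5.2070, f(-0.95) ≈ 2.5857, f(-0.25) ≈ 1.2840, f(0.45) ≈ 0.6376, f(1.15) ≈ 0.3166.
Sum = Δx · [f(-1.65) + f(-0.95) + f(-0.25) + f(0.45) + f(1.15)].
Sum ≈ 7.0217.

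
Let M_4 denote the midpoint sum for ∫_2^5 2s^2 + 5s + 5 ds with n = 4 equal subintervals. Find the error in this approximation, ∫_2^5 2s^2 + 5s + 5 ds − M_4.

Exact integral: ∫_2^5 f(s) ds = 145.5.
M_4 = 145.21875.
Error = 145.5 − 145.21875 = 0.28125.

0.28125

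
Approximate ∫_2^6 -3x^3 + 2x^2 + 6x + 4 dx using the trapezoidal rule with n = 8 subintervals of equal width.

-715

Δx = (6 − 2)/8 = 0.5.
f(2) = 0, f(2.5) = -15.375, f(3) = -41, f(3.5) = -79.125, f(4) = -132, f(4.5) = -201.875, f(5) = -291, f(5.5) = -401.625, f(6) = -536.
T_8 = (Δx/2)·[f(x_0) + 2f(x_1) + ... + 2f(x_{7}) + f(x_8)].
Sum = -715.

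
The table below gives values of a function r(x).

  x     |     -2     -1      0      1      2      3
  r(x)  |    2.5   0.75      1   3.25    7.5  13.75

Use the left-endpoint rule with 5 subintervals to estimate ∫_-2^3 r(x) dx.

Δx = 1.
Sum = 1·[2.5 + 0.75 + 1 + 3.25 + 7.5] = 15.

15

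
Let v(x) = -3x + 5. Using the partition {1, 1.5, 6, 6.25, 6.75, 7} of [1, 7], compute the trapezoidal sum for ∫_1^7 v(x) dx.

-42

Subinterval widths: 0.5, 4.5, 0.25, 0.5, 0.25.
v(1) = 2, v(1.5) = 0.5, v(6) = -13, v(6.25) = -13.75, v(6.75) = -15.25, v(7) = -16.
On each subinterval the trapezoid contributes (Δx_i/2)·[v(x_{i-1}) + v(x_i)].
Sum = -42.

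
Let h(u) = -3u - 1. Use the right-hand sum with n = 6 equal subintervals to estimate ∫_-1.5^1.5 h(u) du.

-5.25

Δu = (1.5 − (-1.5))/6 = 0.5.
Right endpoints: -1, -0.5, 0, 0.5, 1, 1.5.
h(-1) = 2, h(-0.5) = 0.5, h(0) = -1, h(0.5) = -2.5, h(1) = -4, h(1.5) = -5.5.
Sum = Δu · [h(-1) + h(-0.5) + h(0) + ...].
Sum = -5.25.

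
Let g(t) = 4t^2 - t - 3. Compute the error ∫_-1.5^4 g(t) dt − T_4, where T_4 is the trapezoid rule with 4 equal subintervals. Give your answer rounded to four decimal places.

Exact integral: ∫_-1.5^4 g(t) dt ≈ 66.458333.
T_4 = 73.390625.
Error ≈ 66.458333 − 73.390625 ≈ -6.9323.

-6.9323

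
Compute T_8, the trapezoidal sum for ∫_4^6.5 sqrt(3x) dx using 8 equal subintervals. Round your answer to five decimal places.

9.89712

Δx = (6.5 − 4)/8 = 0.3125.
f(4) ≈ 3.46410, f(4.3125) ≈ 3.59687, f(4.625) ≈ 3.72492, f(4.9375) ≈ 3.84870, f(5.25) ≈ 3.96863, f(5.5625) ≈ 4.08503, f(5.875) ≈ 4.19821, f(6.1875) ≈ 4.30842, f(6.5) ≈ 4.41588.
T_8 = (Δx/2)·[f(x_0) + 2f(x_1) + ... + 2f(x_{7}) + f(x_8)].
Sum ≈ 9.89712.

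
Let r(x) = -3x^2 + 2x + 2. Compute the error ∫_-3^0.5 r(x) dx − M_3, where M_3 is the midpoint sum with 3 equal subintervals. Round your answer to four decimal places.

-1.1910

Exact integral: ∫_-3^0.5 r(x) dx = -28.875.
M_3 ≈ -27.684028.
Error ≈ -28.875 − (-27.684028) ≈ -1.1910.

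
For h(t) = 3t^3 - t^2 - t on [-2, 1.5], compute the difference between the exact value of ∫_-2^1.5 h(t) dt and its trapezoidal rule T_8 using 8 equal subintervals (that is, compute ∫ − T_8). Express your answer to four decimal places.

Exact integral: ∫_-2^1.5 h(t) dt ≈ -11.119792.
T_8 ≈ -11.482666.
Error ≈ -11.119792 − (-11.482666) ≈ 0.3629.

0.3629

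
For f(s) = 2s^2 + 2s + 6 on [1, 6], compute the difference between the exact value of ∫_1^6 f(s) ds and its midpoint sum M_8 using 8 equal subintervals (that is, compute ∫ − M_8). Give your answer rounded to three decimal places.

Exact integral: ∫_1^6 f(s) ds ≈ 208.33333.
M_8 = 208.0078125.
Error ≈ 208.33333 − 208.0078125 ≈ 0.326.

0.326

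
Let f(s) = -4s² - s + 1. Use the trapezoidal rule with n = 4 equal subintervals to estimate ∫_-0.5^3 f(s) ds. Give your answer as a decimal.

Δs = (3 − (-0.5))/4 = 0.875.
f(-0.5) = 0.5, f(0.375) = 0.0625, f(1.25) = -6.5, f(2.125) = -19.1875, f(3) = -38.
T_4 = (Δs/2)·[f(s_0) + 2f(s_1) + 2f(s_2) + 2f(s_3) + f(s_4)].
Sum = -38.828125.

-38.828125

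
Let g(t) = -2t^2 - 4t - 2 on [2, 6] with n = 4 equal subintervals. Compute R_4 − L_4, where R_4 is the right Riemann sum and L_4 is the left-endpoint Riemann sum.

-80

R_4 = -252.
L_4 = -172.
R_4 − L_4 = -80.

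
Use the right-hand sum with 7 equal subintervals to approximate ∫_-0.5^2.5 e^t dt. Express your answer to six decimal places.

14.233170

Δt = (2.5 − (-0.5))/7 = 3/7.
Right endpoints: -1/14, 5/14, 11/14, 17/14, 23/14, 29/14, 2.5.
f(-1/14) ≈ 0.931063, f(5/14) ≈ 1.429240, f(11/14) ≈ 2.193974, f(17/14) ≈ 3.367888, f(23/14) ≈ 5.169920, f(29/14) ≈ 7.936152, f(2.5) ≈ 12.182494.
Sum = Δt · [f(-1/14) + f(5/14) + f(11/14) + ...].
Sum ≈ 14.233170.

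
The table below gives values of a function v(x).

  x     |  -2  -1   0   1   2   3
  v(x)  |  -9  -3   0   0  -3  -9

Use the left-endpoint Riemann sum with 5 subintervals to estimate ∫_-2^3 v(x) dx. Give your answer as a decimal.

-15

Δx = 1.
Sum = 1·[(-9) + (-3) + 0 + 0 + (-3)] = -15.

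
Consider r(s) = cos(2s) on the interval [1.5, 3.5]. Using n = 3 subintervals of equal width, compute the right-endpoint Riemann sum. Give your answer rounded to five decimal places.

Δs = (3.5 − 1.5)/3 = 2/3.
Right endpoints: 13/6, 17/6, 3.5.
r(13/6) ≈ -0.37004, r(17/6) ≈ 0.81590, r(3.5) ≈ 0.75390.
Sum = Δs · [r(13/6) + r(17/6) + r(3.5)].
Sum ≈ 0.79984.

0.79984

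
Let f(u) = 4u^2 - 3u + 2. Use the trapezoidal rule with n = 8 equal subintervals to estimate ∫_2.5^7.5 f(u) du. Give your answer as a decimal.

477.96875

Δu = (7.5 − 2.5)/8 = 0.625.
f(2.5) = 19.5, f(3.125) = 31.6875, f(3.75) = 47, f(4.375) = 65.4375, f(5) = 87, f(5.625) = 111.6875, f(6.25) = 139.5, f(6.875) = 170.4375, f(7.5) = 204.5.
T_8 = (Δu/2)·[f(u_0) + 2f(u_1) + ... + 2f(u_{7}) + f(u_8)].
Sum = 477.96875.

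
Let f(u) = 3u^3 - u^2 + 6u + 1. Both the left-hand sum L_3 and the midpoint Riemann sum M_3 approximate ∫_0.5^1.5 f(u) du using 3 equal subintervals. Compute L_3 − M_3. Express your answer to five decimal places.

-2.06944

L_3 ≈ 7.5231481.
M_3 ≈ 9.5925926.
L_3 − M_3 ≈ -2.06944.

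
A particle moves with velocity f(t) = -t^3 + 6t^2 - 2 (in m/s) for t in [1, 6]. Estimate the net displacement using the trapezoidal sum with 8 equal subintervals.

Δt = (6 − 1)/8 = 0.625.
f(1) = 3, f(1.625) = 4891/512, f(2.25) = 16.984375, f(2.875) = 12201/512, f(3.5) = 28.625, f(4.125) = 15311/512, f(4.75) = 26.203125, f(5.375) = 8221/512, f(6) = -2.
T_8 = (Δt/2)·[f(t_0) + 2f(t_1) + ... + 2f(t_{7}) + f(t_8)].
Sum = 94.78515625.

94.78515625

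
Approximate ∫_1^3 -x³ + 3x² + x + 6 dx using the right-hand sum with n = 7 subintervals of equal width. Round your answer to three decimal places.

21.918

Δx = (3 − 1)/7 = 2/7.
Right endpoints: 9/7, 11/7, 13/7, 15/7, 17/7, 19/7, 3.
f(9/7) = 3471/343, f(11/7) = 3807/343, f(13/7) = 4047/343, f(15/7) = 4143/343, f(17/7) = 4047/343, f(19/7) = 3711/343, f(3) = 9.
Sum = Δx · [f(9/7) + f(11/7) + f(13/7) + ...].
Sum ≈ 21.918.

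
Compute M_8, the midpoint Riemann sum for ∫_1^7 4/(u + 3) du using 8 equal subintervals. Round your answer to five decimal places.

3.66028

Δu = (7 − 1)/8 = 0.75.
Midpoints: 1.375, 2.125, 2.875, 3.625, 4.375, 5.125, 5.875, 6.625.
f(1.375) = 32/35, f(2.125) = 32/41, f(2.875) = 32/47, f(3.625) = 32/53, f(4.375) = 32/59, f(5.125) = 32/65, f(5.875) = 32/71, f(6.625) = 32/77.
Sum = Δu · [f(1.375) + f(2.125) + f(2.875) + ...].
Sum ≈ 3.66028.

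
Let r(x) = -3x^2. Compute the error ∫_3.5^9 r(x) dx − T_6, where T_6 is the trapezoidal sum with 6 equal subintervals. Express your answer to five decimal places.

Exact integral: ∫_3.5^9 r(x) dx = -686.125.
T_6 ≈ -688.4357639.
Error ≈ -686.125 − (-688.4357639) ≈ 2.31076.

2.31076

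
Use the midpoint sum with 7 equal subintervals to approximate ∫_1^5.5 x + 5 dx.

37.125

Δx = (5.5 − 1)/7 = 9/14.
Midpoints: 37/28, 55/28, 73/28, 3.25, 109/28, 127/28, 145/28.
f(37/28) = 177/28, f(55/28) = 195/28, f(73/28) = 213/28, f(3.25) = 8.25, f(109/28) = 249/28, f(127/28) = 267/28, f(145/28) = 285/28.
Sum = Δx · [f(37/28) + f(55/28) + f(73/28) + ...].
Sum = 37.125.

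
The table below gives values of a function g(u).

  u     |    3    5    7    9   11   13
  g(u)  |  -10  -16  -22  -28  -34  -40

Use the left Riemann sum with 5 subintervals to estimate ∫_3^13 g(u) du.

Δu = 2.
Sum = 2·[(-10) + (-16) + (-22) + (-28) + (-34)] = -220.

-220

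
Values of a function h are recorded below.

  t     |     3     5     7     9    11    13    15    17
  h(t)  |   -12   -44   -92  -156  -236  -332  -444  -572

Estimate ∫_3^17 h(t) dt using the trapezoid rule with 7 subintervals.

Δt = 2.
T_7 = (2/2)·[(-12) + 2·(-44) + 2·(-92) + 2·(-156) + 2·(-236) + 2·(-332) + 2·(-444) + (-572)] = -3192.

-3192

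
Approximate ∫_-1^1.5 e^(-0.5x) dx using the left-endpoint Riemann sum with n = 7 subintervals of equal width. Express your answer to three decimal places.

2.569

Δx = (1.5 − (-1))/7 = 5/14.
Left endpoints: -1, -9/14, -2/7, 1/14, 3/7, 11/14, 8/7.
f(-1) ≈ 1.649, f(-9/14) ≈ 1.379, f(-2/7) ≈ 1.154, f(1/14) ≈ 0.965, f(3/7) ≈ 0.807, f(11/14) ≈ 0.675, f(8/7) ≈ 0.565.
Sum = Δx · [f(-1) + f(-9/14) + f(-2/7) + ...].
Sum ≈ 2.569.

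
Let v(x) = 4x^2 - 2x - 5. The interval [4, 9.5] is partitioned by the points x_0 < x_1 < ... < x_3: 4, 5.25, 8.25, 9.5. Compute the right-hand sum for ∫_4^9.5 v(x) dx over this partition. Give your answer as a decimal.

Subinterval widths: 1.25, 3, 1.25.
Right endpoints: 5.25, 8.25, 9.5.
v(5.25) = 94.75, v(8.25) = 250.75, v(9.5) = 337.
Sum = Σ Δx_i · v(x_i).
Sum = 1291.9375.

1291.9375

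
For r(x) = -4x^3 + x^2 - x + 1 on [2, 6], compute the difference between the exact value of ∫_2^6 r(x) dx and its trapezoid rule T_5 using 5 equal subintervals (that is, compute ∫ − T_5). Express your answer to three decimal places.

Exact integral: ∫_2^6 r(x) dx ≈ -1222.66667.
T_5 = -1242.72.
Error ≈ -1222.66667 − (-1242.72) ≈ 20.053.

20.053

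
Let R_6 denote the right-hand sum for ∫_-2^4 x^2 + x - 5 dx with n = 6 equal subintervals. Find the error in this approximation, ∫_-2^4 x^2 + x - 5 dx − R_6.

Exact integral: ∫_-2^4 f(x) dx = 0.
R_6 = 10.
Error = 0 − 10 = -10.

-10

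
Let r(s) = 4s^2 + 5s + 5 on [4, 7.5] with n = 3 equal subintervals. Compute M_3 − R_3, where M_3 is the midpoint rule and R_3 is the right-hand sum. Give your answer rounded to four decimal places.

M_3 ≈ 593.703704.
R_3 ≈ 702.592593.
M_3 − R_3 ≈ -108.8889.

-108.8889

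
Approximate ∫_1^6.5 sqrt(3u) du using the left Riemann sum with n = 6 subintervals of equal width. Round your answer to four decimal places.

16.7144

Δu = (6.5 − 1)/6 = 11/12.
Left endpoints: 1, 23/12, 17/6, 3.75, 14/3, 67/12.
f(1) ≈ 1.7321, f(23/12) ≈ 2.3979, f(17/6) ≈ 2.9155, f(3.75) ≈ 3.3541, f(14/3) ≈ 3.7417, f(67/12) ≈ 4.0927.
Sum = Δu · [f(1) + f(23/12) + f(17/6) + ...].
Sum ≈ 16.7144.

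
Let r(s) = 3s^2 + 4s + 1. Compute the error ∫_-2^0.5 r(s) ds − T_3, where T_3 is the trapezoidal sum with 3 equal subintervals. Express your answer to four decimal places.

Exact integral: ∫_-2^0.5 r(s) ds = 3.125.
T_3 ≈ 3.993056.
Error ≈ 3.125 − 3.993056 ≈ -0.8681.

-0.8681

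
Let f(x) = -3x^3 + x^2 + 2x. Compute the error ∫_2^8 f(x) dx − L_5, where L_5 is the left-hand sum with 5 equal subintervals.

Exact integral: ∫_2^8 f(x) dx = -2832.
L_5 = -2031.36.
Error = -2832 − (-2031.36) = -800.64.

-800.64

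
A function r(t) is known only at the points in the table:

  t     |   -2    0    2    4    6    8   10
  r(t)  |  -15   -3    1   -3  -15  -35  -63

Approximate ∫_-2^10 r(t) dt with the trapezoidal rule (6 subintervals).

Δt = 2.
T_6 = (2/2)·[(-15) + 2·(-3) + 2·1 + 2·(-3) + 2·(-15) + 2·(-35) + (-63)] = -188.

-188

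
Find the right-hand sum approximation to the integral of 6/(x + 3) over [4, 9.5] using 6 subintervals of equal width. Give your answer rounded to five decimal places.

3.31193

Δx = (9.5 − 4)/6 = 11/12.
Right endpoints: 59/12, 35/6, 6.75, 23/3, 103/12, 9.5.
f(59/12) = 72/95, f(35/6) = 36/53, f(6.75) = 8/13, f(23/3) = 0.5625, f(103/12) = 72/139, f(9.5) = 0.48.
Sum = Δx · [f(59/12) + f(35/6) + f(6.75) + ...].
Sum ≈ 3.31193.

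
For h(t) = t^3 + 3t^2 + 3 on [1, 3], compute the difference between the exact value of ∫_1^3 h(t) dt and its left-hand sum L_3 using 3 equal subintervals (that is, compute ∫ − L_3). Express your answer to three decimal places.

Exact integral: ∫_1^3 h(t) dt = 52.
L_3 ≈ 36.66667.
Error ≈ 52 − 36.66667 ≈ 15.333.

15.333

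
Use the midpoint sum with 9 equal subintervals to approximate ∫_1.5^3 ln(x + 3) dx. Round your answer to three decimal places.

2.482

Δx = (3 − 1.5)/9 = 1/6.
Midpoints: 19/12, 1.75, 23/12, 25/12, 2.25, 29/12, 31/12, 2.75, 35/12.
f(19/12) ≈ 1.522, f(1.75) ≈ 1.558, f(23/12) ≈ 1.593, f(25/12) ≈ 1.626, f(2.25) ≈ 1.658, f(29/12) ≈ 1.689, f(31/12) ≈ 1.720, f(2.75) ≈ 1.749, f(35/12) ≈ 1.778.
Sum = Δx · [f(19/12) + f(1.75) + f(23/12) + ...].
Sum ≈ 2.482.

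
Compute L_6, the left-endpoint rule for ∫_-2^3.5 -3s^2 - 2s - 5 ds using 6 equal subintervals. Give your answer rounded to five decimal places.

-72.55035

Δs = (3.5 − (-2))/6 = 11/12.
Left endpoints: -2, -13/12, -1/6, 0.75, 5/3, 31/12.
f(-2) = -13, f(-13/12) = -305/48, f(-1/6) = -4.75, f(0.75) = -8.1875, f(5/3) = -50/3, f(31/12) = -30.1875.
Sum = Δs · [f(-2) + f(-13/12) + f(-1/6) + ...].
Sum ≈ -72.55035.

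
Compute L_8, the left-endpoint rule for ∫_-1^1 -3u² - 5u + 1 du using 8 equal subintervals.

Δu = (1 − (-1))/8 = 0.25.
Left endpoints: -1, -0.75, -0.5, -0.25, 0, 0.25, 0.5, 0.75.
f(-1) = 3, f(-0.75) = 3.0625, f(-0.5) = 2.75, f(-0.25) = 2.0625, f(0) = 1, f(0.25) = -0.4375, f(0.5) = -2.25, f(0.75) = -4.4375.
Sum = Δu · [f(-1) + f(-0.75) + f(-0.5) + ...].
Sum = 1.1875.

1.1875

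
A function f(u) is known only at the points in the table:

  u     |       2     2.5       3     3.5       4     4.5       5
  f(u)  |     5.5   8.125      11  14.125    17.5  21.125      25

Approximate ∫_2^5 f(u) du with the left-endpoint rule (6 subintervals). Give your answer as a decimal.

Δu = 0.5.
Sum = 0.5·[5.5 + 8.125 + 11 + 14.125 + 17.5 + 21.125] = 38.6875.

38.6875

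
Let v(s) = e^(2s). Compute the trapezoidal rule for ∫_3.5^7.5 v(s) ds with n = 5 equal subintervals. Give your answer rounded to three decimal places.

1968517.941

Δs = (7.5 − 3.5)/5 = 0.8.
v(3.5) ≈ 1096.633, v(4.3) ≈ 5431.660, v(5.1) ≈ 26903.186, v(5.9) ≈ 133252.353, v(6.7) ≈ 660003.225, v(7.5) ≈ 3269017.372.
T_5 = (Δs/2)·[v(s_0) + 2v(s_1) + ... + 2v(s_{4}) + v(s_5)].
Sum ≈ 1968517.941.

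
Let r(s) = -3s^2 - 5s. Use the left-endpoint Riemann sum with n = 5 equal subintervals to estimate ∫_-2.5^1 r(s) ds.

-3.745

Δs = (1 − (-2.5))/5 = 0.7.
Left endpoints: -2.5, -1.8, -1.1, -0.4, 0.3.
r(-2.5) = -6.25, r(-1.8) = -0.72, r(-1.1) = 1.87, r(-0.4) = 1.52, r(0.3) = -1.77.
Sum = Δs · [r(-2.5) + r(-1.8) + r(-1.1) + r(-0.4) + r(0.3)].
Sum = -3.745.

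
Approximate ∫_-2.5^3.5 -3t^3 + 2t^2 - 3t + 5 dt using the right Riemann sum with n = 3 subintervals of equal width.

Δt = (3.5 − (-2.5))/3 = 2.
Right endpoints: -0.5, 1.5, 3.5.
f(-0.5) = 7.375, f(1.5) = -5.125, f(3.5) = -109.625.
Sum = Δt · [f(-0.5) + f(1.5) + f(3.5)].
Sum = -214.75.

-214.75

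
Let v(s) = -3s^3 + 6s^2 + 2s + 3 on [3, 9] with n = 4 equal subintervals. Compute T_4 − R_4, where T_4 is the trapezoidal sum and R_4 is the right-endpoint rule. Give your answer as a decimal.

1246.5

T_4 = -3474.
R_4 = -4720.5.
T_4 − R_4 = 1246.5.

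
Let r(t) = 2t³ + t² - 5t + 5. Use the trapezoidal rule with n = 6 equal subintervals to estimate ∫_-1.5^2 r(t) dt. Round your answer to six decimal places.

22.881655

Δt = (2 − (-1.5))/6 = 7/12.
r(-1.5) = 8, r(-11/12) = 7675/864, r(-1/3) = 181/27, r(0.25) = 3.84375, r(5/6) = 145/54, r(17/12) = 4847/864, r(2) = 15.
T_6 = (Δt/2)·[r(t_0) + 2r(t_1) + ... + 2r(t_{5}) + r(t_6)].
Sum ≈ 22.881655.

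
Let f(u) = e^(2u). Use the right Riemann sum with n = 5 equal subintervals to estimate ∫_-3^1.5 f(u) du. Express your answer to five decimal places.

Δu = (1.5 − (-3))/5 = 0.9.
Right endpoints: -2.1, -1.2, -0.3, 0.6, 1.5.
f(-2.1) ≈ 0.01500, f(-1.2) ≈ 0.09072, f(-0.3) ≈ 0.54881, f(0.6) ≈ 3.32012, f(1.5) ≈ 20.08554.
Sum = Δu · [f(-2.1) + f(-1.2) + f(-0.3) + f(0.6) + f(1.5)].
Sum ≈ 21.65416.

21.65416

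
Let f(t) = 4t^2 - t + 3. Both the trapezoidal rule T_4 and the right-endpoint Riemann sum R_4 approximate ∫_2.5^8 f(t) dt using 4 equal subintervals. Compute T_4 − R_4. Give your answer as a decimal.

T_4 = 656.390625.
R_4 = 811.421875.
T_4 − R_4 = -155.03125.

-155.03125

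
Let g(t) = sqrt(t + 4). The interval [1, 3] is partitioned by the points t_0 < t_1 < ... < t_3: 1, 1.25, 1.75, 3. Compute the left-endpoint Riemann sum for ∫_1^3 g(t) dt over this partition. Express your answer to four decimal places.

4.7021

Subinterval widths: 0.25, 0.5, 1.25.
Left endpoints: 1, 1.25, 1.75.
g(1) ≈ 2.2361, g(1.25) ≈ 2.2913, g(1.75) ≈ 2.3979.
Sum = Σ Δt_i · g(t_i).
Sum ≈ 4.7021.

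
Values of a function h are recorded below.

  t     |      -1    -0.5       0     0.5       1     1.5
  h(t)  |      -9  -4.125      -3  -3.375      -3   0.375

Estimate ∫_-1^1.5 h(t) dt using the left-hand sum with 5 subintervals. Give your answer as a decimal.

Δt = 0.5.
Sum = 0.5·[(-9) + (-4.125) + (-3) + (-3.375) + (-3)] = -11.25.

-11.25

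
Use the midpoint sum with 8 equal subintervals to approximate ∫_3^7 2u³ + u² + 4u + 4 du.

Δu = (7 − 3)/8 = 0.5.
Midpoints: 3.25, 3.75, 4.25, 4.75, 5.25, 5.75, 6.25, 6.75.
f(3.25) = 96.21875, f(3.75) = 138.53125, f(4.25) = 192.59375, f(4.75) = 259.90625, f(5.25) = 341.96875, f(5.75) = 440.28125, f(6.25) = 556.34375, f(6.75) = 691.65625.
Sum = Δu · [f(3.25) + f(3.75) + f(4.25) + ...].
Sum = 1358.75.

1358.75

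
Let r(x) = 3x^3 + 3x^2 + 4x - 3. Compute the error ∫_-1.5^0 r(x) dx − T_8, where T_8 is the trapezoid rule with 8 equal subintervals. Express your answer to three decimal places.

Exact integral: ∫_-1.5^0 r(x) dx = -9.421875.
T_8 ≈ -9.45483.
Error ≈ -9.421875 − (-9.45483) ≈ 0.033.

0.033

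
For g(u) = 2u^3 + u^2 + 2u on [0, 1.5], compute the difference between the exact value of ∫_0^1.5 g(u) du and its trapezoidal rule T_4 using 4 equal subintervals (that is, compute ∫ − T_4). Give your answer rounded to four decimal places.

-0.1934

Exact integral: ∫_0^1.5 g(u) du = 5.90625.
T_4 ≈ 6.099609.
Error ≈ 5.90625 − 6.099609 ≈ -0.1934.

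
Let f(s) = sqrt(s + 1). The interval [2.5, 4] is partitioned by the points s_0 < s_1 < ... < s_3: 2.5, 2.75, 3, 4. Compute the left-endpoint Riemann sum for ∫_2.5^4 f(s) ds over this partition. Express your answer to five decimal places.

2.95183

Subinterval widths: 0.25, 0.25, 1.
Left endpoints: 2.5, 2.75, 3.
f(2.5) ≈ 1.87083, f(2.75) ≈ 1.93649, f(3) ≈ 2.00000.
Sum = Σ Δs_i · f(s_i).
Sum ≈ 2.95183.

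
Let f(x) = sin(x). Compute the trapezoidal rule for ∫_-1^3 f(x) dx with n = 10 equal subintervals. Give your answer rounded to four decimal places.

1.5098

Δx = (3 − (-1))/10 = 0.4.
f(-1) ≈ -0.8415, f(-0.6) ≈ -0.5646, f(-0.2) ≈ -0.1987, f(0.2) ≈ 0.1987, f(0.6) ≈ 0.5646, f(1) ≈ 0.8415, f(1.4) ≈ 0.9854, f(1.8) ≈ 0.9738, f(2.2) ≈ 0.8085, f(2.6) ≈ 0.5155, f(3) ≈ 0.1411.
T_10 = (Δx/2)·[f(x_0) + 2f(x_1) + ... + 2f(x_{9}) + f(x_10)].
Sum ≈ 1.5098.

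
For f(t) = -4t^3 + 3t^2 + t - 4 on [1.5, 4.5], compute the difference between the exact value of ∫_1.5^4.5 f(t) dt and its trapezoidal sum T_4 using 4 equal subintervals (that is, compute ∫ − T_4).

9.28125

Exact integral: ∫_1.5^4.5 f(t) dt = -320.25.
T_4 = -329.53125.
Error = -320.25 − (-329.53125) = 9.28125.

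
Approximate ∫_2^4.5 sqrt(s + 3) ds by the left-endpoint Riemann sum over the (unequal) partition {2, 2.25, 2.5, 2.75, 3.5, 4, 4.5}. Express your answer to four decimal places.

Subinterval widths: 0.25, 0.25, 0.25, 0.75, 0.5, 0.5.
Left endpoints: 2, 2.25, 2.5, 2.75, 3.5, 4.
f(2) ≈ 2.2361, f(2.25) ≈ 2.2913, f(2.5) ≈ 2.3452, f(2.75) ≈ 2.3979, f(3.5) ≈ 2.5495, f(4) ≈ 2.6458.
Sum = Σ Δs_i · f(s_i).
Sum ≈ 6.1142.

6.1142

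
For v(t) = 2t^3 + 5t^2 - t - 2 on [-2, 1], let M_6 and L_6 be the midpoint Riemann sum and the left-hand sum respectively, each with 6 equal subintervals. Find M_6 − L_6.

M_6 = 2.875.
L_6 = 3.25.
M_6 − L_6 = -0.375.

-0.375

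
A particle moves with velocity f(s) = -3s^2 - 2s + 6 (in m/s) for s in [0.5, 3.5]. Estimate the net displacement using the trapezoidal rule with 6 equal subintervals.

Δs = (3.5 − 0.5)/6 = 0.5.
f(0.5) = 4.25, f(1) = 1, f(1.5) = -3.75, f(2) = -10, f(2.5) = -17.75, f(3) = -27, f(3.5) = -37.75.
T_6 = (Δs/2)·[f(s_0) + 2f(s_1) + ... + 2f(s_{5}) + f(s_6)].
Sum = -37.125.

-37.125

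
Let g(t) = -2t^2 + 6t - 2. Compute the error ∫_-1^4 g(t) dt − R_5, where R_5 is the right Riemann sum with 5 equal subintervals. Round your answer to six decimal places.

1.666667

Exact integral: ∫_-1^4 g(t) dt ≈ -8.33333333.
R_5 = -10.
Error ≈ -8.33333333 − (-10) ≈ 1.666667.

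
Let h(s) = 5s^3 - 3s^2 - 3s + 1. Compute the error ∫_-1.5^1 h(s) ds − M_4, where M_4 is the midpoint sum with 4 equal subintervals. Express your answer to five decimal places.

Exact integral: ∫_-1.5^1 h(s) ds = -5.078125.
M_4 ≈ -4.5288086.
Error ≈ -5.078125 − (-4.5288086) ≈ -0.54932.

-0.54932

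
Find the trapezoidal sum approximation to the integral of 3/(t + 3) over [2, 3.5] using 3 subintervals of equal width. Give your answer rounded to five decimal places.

0.78811

Δt = (3.5 − 2)/3 = 0.5.
f(2) = 0.6, f(2.5) = 6/11, f(3) = 0.5, f(3.5) = 6/13.
T_3 = (Δt/2)·[f(t_0) + 2f(t_1) + 2f(t_2) + f(t_3)].
Sum ≈ 0.78811.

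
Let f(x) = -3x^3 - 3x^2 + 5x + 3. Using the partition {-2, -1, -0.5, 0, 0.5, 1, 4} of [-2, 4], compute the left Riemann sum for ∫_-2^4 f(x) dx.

Subinterval widths: 1, 0.5, 0.5, 0.5, 0.5, 3.
Left endpoints: -2, -1, -0.5, 0, 0.5, 1.
f(-2) = 5, f(-1) = -2, f(-0.5) = 0.125, f(0) = 3, f(0.5) = 4.375, f(1) = 2.
Sum = Σ Δx_i · f(x_i).
Sum = 13.75.

13.75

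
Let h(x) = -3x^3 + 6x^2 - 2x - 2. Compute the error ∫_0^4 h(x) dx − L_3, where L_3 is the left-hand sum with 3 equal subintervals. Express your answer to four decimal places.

-55.1111

Exact integral: ∫_0^4 h(x) dx = -88.
L_3 ≈ -32.888889.
Error ≈ -88 − (-32.888889) ≈ -55.1111.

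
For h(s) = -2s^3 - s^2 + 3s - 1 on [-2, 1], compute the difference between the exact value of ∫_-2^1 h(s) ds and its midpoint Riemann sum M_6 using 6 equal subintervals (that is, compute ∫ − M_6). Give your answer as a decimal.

0.125

Exact integral: ∫_-2^1 h(s) ds = -3.
M_6 = -3.125.
Error = -3 − (-3.125) = 0.125.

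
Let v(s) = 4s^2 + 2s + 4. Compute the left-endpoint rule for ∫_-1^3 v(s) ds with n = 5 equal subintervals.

Δs = (3 − (-1))/5 = 0.8.
Left endpoints: -1, -0.2, 0.6, 1.4, 2.2.
v(-1) = 6, v(-0.2) = 3.76, v(0.6) = 6.64, v(1.4) = 14.64, v(2.2) = 27.76.
Sum = Δs · [v(-1) + v(-0.2) + v(0.6) + v(1.4) + v(2.2)].
Sum = 47.04.

47.04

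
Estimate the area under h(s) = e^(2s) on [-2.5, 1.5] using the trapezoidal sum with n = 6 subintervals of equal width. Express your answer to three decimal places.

11.484

Δs = (1.5 − (-2.5))/6 = 2/3.
h(-2.5) ≈ 0.007, h(-11/6) ≈ 0.026, h(-7/6) ≈ 0.097, h(-0.5) ≈ 0.368, h(1/6) ≈ 1.396, h(5/6) ≈ 5.294, h(1.5) ≈ 20.086.
T_6 = (Δs/2)·[h(s_0) + 2h(s_1) + ... + 2h(s_{5}) + h(s_6)].
Sum ≈ 11.484.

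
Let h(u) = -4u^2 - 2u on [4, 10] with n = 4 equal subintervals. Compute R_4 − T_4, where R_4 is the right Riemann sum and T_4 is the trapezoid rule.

-261

R_4 = -1602.
T_4 = -1341.
R_4 − T_4 = -261.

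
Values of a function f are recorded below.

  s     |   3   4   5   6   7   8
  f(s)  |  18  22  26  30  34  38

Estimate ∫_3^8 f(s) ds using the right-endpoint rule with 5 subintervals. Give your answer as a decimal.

150

Δs = 1.
Sum = 1·[22 + 26 + 30 + 34 + 38] = 150.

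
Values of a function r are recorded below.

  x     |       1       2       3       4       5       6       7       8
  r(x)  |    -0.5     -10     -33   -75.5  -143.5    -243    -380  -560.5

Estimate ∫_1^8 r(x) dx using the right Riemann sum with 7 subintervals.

Δx = 1.
Sum = 1·[(-10) + (-33) + (-75.5) + (-143.5) + (-243) + (-380) + (-560.5)] = -1445.5.

-1445.5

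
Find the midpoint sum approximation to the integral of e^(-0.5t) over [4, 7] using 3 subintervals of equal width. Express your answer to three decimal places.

Δt = (7 − 4)/3 = 1.
Midpoints: 4.5, 5.5, 6.5.
f(4.5) ≈ 0.105, f(5.5) ≈ 0.064, f(6.5) ≈ 0.039.
Sum = Δt · [f(4.5) + f(5.5) + f(6.5)].
Sum ≈ 0.208.

0.208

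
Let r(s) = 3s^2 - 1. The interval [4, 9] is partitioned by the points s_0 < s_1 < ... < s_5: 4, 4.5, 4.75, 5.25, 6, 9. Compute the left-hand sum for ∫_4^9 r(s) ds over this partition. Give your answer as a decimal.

Subinterval widths: 0.5, 0.25, 0.5, 0.75, 3.
Left endpoints: 4, 4.5, 4.75, 5.25, 6.
r(4) = 47, r(4.5) = 59.75, r(4.75) = 66.6875, r(5.25) = 81.6875, r(6) = 107.
Sum = Σ Δs_i · r(s_i).
Sum = 454.046875.

454.046875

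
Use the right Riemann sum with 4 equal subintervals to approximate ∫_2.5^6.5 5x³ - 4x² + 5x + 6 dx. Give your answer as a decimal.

2579

Δx = (6.5 − 2.5)/4 = 1.
Right endpoints: 3.5, 4.5, 5.5, 6.5.
f(3.5) = 188.875, f(4.5) = 403.125, f(5.5) = 744.375, f(6.5) = 1242.625.
Sum = Δx · [f(3.5) + f(4.5) + f(5.5) + f(6.5)].
Sum = 2579.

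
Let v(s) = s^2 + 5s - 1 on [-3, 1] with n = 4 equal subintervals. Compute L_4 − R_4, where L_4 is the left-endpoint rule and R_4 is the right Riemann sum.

-12

L_4 = -20.
R_4 = -8.
L_4 − R_4 = -12.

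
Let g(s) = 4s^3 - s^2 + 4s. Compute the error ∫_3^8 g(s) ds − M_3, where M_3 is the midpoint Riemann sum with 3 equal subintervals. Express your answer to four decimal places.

Exact integral: ∫_3^8 g(s) ds ≈ 3963.333333.
M_3 ≈ 3888.101852.
Error ≈ 3963.333333 − 3888.101852 ≈ 75.2315.

75.2315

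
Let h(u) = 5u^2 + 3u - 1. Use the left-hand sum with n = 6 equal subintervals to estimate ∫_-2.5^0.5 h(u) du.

Δu = (0.5 − (-2.5))/6 = 0.5.
Left endpoints: -2.5, -2, -1.5, -1, -0.5, 0.
h(-2.5) = 22.75, h(-2) = 13, h(-1.5) = 5.75, h(-1) = 1, h(-0.5) = -1.25, h(0) = -1.
Sum = Δu · [h(-2.5) + h(-2) + h(-1.5) + ...].
Sum = 20.125.

20.125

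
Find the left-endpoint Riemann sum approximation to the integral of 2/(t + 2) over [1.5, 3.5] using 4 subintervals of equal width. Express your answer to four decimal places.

Δt = (3.5 − 1.5)/4 = 0.5.
Left endpoints: 1.5, 2, 2.5, 3.
f(1.5) = 4/7, f(2) = 0.5, f(2.5) = 4/9, f(3) = 0.4.
Sum = Δt · [f(1.5) + f(2) + f(2.5) + f(3)].
Sum ≈ 0.9579.

0.9579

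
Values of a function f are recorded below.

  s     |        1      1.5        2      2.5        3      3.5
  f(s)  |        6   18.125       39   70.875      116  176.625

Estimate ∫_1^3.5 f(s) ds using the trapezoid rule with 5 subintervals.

167.65625

Δs = 0.5.
T_5 = (0.5/2)·[6 + 2·18.125 + 2·39 + 2·70.875 + 2·116 + 176.625] = 167.65625.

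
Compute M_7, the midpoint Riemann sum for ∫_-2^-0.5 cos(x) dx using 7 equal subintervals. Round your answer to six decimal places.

Δx = (-0.5 − (-2))/7 = 3/14.
Midpoints: -53/28, -47/28, -41/28, -1.25, -29/28, -23/28, -17/28.
f(-53/28) ≈ -0.316522, f(-47/28) ≈ -0.107567, f(-41/28) ≈ 0.106309, f(-1.25) ≈ 0.315322, f(-29/28) ≈ 0.509912, f(-23/28) ≈ 0.681176, f(-17/28) ≈ 0.821281.
Sum = Δx · [f(-53/28) + f(-47/28) + f(-41/28) + ...].
Sum ≈ 0.430695.

0.430695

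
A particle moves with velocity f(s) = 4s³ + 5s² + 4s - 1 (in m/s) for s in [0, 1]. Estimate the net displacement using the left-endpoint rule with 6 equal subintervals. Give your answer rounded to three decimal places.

Δs = (1 − 0)/6 = 1/6.
Left endpoints: 0, 1/6, 1/3, 0.5, 2/3, 5/6.
f(0) = -1, f(1/6) = -19/108, f(1/3) = 28/27, f(0.5) = 2.75, f(2/3) = 137/27, f(5/6) = 877/108.
Sum = Δs · [f(0) + f(1/6) + f(1/3) + ...].
Sum ≈ 2.634.

2.634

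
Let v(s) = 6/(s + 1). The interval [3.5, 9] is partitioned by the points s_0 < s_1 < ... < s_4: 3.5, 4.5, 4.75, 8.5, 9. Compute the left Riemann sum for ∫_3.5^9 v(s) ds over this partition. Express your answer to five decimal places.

Subinterval widths: 1, 0.25, 3.75, 0.5.
Left endpoints: 3.5, 4.5, 4.75, 8.5.
v(3.5) = 4/3, v(4.5) = 12/11, v(4.75) = 24/23, v(8.5) = 12/19.
Sum = Σ Δs_i · v(s_i).
Sum ≈ 5.83489.

5.83489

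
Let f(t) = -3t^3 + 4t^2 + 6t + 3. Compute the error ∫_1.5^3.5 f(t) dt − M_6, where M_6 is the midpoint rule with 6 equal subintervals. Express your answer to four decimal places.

Exact integral: ∫_1.5^3.5 f(t) dt ≈ -20.083333.
M_6 ≈ -19.740741.
Error ≈ -20.083333 − (-19.740741) ≈ -0.3426.

-0.3426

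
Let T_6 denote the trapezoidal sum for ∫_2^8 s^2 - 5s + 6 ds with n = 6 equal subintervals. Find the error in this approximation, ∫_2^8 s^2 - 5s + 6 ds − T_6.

-1

Exact integral: ∫_2^8 f(s) ds = 54.
T_6 = 55.
Error = 54 − 55 = -1.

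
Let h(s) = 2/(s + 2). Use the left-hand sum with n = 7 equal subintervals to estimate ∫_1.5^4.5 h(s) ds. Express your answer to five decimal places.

1.29636

Δs = (4.5 − 1.5)/7 = 3/7.
Left endpoints: 1.5, 27/14, 33/14, 39/14, 45/14, 51/14, 57/14.
h(1.5) = 4/7, h(27/14) = 28/55, h(33/14) = 28/61, h(39/14) = 28/67, h(45/14) = 28/73, h(51/14) = 28/79, h(57/14) = 28/85.
Sum = Δs · [h(1.5) + h(27/14) + h(33/14) + ...].
Sum ≈ 1.29636.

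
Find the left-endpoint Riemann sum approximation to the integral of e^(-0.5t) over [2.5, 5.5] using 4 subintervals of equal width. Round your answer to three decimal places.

0.534

Δt = (5.5 − 2.5)/4 = 0.75.
Left endpoints: 2.5, 3.25, 4, 4.75.
f(2.5) ≈ 0.287, f(3.25) ≈ 0.197, f(4) ≈ 0.135, f(4.75) ≈ 0.093.
Sum = Δt · [f(2.5) + f(3.25) + f(4) + f(4.75)].
Sum ≈ 0.534.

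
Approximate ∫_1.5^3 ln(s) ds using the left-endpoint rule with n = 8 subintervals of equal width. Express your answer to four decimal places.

1.1217

Δs = (3 − 1.5)/8 = 0.1875.
Left endpoints: 1.5, 1.6875, 1.875, 2.0625, 2.25, 2.4375, 2.625, 2.8125.
f(1.5) ≈ 0.4055, f(1.6875) ≈ 0.5232, f(1.875) ≈ 0.6286, f(2.0625) ≈ 0.7239, f(2.25) ≈ 0.8109, f(2.4375) ≈ 0.8910, f(2.625) ≈ 0.9651, f(2.8125) ≈ 1.0341.
Sum = Δs · [f(1.5) + f(1.6875) + f(1.875) + ...].
Sum ≈ 1.1217.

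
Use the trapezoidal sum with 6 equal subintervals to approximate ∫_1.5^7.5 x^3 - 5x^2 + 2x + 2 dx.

Δx = (7.5 − 1.5)/6 = 1.
f(1.5) = -2.875, f(2.5) = -8.625, f(3.5) = -9.375, f(4.5) = 0.875, f(5.5) = 28.125, f(6.5) = 78.375, f(7.5) = 157.625.
T_6 = (Δx/2)·[f(x_0) + 2f(x_1) + ... + 2f(x_{5}) + f(x_6)].
Sum = 166.75.

166.75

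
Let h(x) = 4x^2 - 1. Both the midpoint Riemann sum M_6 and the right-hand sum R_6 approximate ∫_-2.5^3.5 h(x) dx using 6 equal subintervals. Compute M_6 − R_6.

M_6 = 70.
R_6 = 88.
M_6 − R_6 = -18.

-18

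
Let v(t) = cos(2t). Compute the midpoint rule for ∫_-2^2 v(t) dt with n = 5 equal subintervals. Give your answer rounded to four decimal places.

Δt = (2 − (-2))/5 = 0.8.
Midpoints: -1.6, -0.8, 0, 0.8, 1.6.
v(-1.6) ≈ -0.9983, v(-0.8) ≈ -0.0292, v(0) ≈ 1.0000, v(0.8) ≈ -0.0292, v(1.6) ≈ -0.9983.
Sum = Δt · [v(-1.6) + v(-0.8) + v(0) + v(0.8) + v(1.6)].
Sum ≈ -0.8440.

-0.8440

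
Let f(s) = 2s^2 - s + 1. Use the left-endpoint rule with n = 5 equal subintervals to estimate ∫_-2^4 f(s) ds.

40.08

Δs = (4 − (-2))/5 = 1.2.
Left endpoints: -2, -0.8, 0.4, 1.6, 2.8.
f(-2) = 11, f(-0.8) = 3.08, f(0.4) = 0.92, f(1.6) = 4.52, f(2.8) = 13.88.
Sum = Δs · [f(-2) + f(-0.8) + f(0.4) + f(1.6) + f(2.8)].
Sum = 40.08.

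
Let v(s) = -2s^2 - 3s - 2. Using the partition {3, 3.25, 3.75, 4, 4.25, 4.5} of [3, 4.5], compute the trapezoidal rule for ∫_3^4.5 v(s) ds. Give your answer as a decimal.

Subinterval widths: 0.25, 0.5, 0.25, 0.25, 0.25.
v(3) = -29, v(3.25) = -32.875, v(3.75) = -41.375, v(4) = -46, v(4.25) = -50.875, v(4.5) = -56.
On each subinterval the trapezoid contributes (Δs_i/2)·[v(s_{i-1}) + v(s_i)].
Sum = -62.6875.

-62.6875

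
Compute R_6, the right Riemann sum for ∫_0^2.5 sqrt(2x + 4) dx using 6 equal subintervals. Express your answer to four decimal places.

Δx = (2.5 − 0)/6 = 5/12.
Right endpoints: 5/12, 5/6, 1.25, 5/3, 25/12, 2.5.
f(5/12) ≈ 2.1985, f(5/6) ≈ 2.3805, f(1.25) ≈ 2.5495, f(5/3) ≈ 2.7080, f(25/12) ≈ 2.8577, f(2.5) ≈ 3.0000.
Sum = Δx · [f(5/12) + f(5/6) + f(1.25) + ...].
Sum ≈ 6.5393.

6.5393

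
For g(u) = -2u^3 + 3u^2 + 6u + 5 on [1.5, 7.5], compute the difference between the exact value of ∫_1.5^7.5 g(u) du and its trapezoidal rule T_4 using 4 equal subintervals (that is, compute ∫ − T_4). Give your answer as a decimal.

Exact integral: ∫_1.5^7.5 g(u) du = -969.
T_4 = -1023.
Error = -969 − (-1023) = 54.

54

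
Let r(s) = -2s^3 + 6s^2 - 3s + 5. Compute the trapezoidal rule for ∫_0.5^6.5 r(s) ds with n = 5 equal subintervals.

-398.1

Δs = (6.5 − 0.5)/5 = 1.2.
r(0.5) = 4.75, r(1.7) = 7.414, r(2.9) = -2.018, r(4.1) = -44.282, r(5.3) = -140.114, r(6.5) = -310.25.
T_5 = (Δs/2)·[r(s_0) + 2r(s_1) + ... + 2r(s_{4}) + r(s_5)].
Sum = -398.1.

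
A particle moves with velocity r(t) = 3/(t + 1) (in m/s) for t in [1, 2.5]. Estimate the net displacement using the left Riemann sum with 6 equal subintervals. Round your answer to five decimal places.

Δt = (2.5 − 1)/6 = 0.25.
Left endpoints: 1, 1.25, 1.5, 1.75, 2, 2.25.
r(1) = 1.5, r(1.25) = 4/3, r(1.5) = 1.2, r(1.75) = 12/11, r(2) = 1, r(2.25) = 12/13.
Sum = Δt · [r(1) + r(1.25) + r(1.5) + ...].
Sum ≈ 1.76183.

1.76183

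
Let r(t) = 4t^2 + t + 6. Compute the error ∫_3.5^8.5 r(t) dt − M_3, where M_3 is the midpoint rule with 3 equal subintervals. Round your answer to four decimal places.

Exact integral: ∫_3.5^8.5 r(t) dt ≈ 821.666667.
M_3 ≈ 817.037037.
Error ≈ 821.666667 − 817.037037 ≈ 4.6296.

4.6296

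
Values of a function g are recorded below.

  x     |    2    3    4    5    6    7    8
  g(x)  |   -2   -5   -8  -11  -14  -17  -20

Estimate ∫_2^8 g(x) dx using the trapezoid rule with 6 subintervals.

-66

Δx = 1.
T_6 = (1/2)·[(-2) + 2·(-5) + 2·(-8) + 2·(-11) + 2·(-14) + 2·(-17) + (-20)] = -66.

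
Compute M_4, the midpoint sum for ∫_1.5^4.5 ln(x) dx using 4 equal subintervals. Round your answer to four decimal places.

3.1704

Δx = (4.5 − 1.5)/4 = 0.75.
Midpoints: 1.875, 2.625, 3.375, 4.125.
f(1.875) ≈ 0.6286, f(2.625) ≈ 0.9651, f(3.375) ≈ 1.2164, f(4.125) ≈ 1.4171.
Sum = Δx · [f(1.875) + f(2.625) + f(3.375) + f(4.125)].
Sum ≈ 3.1704.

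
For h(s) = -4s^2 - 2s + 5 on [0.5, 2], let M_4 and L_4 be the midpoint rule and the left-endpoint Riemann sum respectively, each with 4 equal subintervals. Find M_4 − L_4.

M_4 = -6.6796875.
L_4 = -3.515625.
M_4 − L_4 = -3.1640625.

-3.1640625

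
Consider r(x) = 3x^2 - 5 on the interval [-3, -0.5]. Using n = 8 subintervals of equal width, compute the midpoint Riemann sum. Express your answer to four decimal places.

Δx = (-0.5 − (-3))/8 = 0.3125.
Midpoints: -2.84375, -2.53125, -2.21875, -1.90625, -1.59375, -1.28125, -0.96875, -0.65625.
r(-2.84375) = 19723/1024, r(-2.53125) = 14563/1024, r(-2.21875) = 10003/1024, r(-1.90625) = 6043/1024, r(-1.59375) = 2683/1024, r(-1.28125) = -77/1024, r(-0.96875) = -2237/1024, r(-0.65625) = -3797/1024.
Sum = Δx · [r(-2.84375) + r(-2.53125) + r(-2.21875) + ...].
Sum ≈ 14.3140.

14.3140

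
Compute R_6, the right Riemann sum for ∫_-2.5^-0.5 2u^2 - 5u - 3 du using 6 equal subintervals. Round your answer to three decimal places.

15.741

Δu = (-0.5 − (-2.5))/6 = 1/3.
Right endpoints: -13/6, -11/6, -1.5, -7/6, -5/6, -0.5.
f(-13/6) = 155/9, f(-11/6) = 116/9, f(-1.5) = 9, f(-7/6) = 50/9, f(-5/6) = 23/9, f(-0.5) = 0.
Sum = Δu · [f(-13/6) + f(-11/6) + f(-1.5) + ...].
Sum ≈ 15.741.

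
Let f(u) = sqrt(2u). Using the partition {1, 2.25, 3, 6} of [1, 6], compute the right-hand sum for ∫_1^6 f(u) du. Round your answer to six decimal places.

Subinterval widths: 1.25, 0.75, 3.
Right endpoints: 2.25, 3, 6.
f(2.25) ≈ 2.121320, f(3) ≈ 2.449490, f(6) ≈ 3.464102.
Sum = Σ Δu_i · f(u_i).
Sum ≈ 14.881073.

14.881073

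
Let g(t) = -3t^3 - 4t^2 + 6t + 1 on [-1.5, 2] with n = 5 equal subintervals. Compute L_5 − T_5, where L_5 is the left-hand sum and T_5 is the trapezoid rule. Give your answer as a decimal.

7.04375

L_5 = -9.3625.
T_5 = -16.40625.
L_5 − T_5 = 7.04375.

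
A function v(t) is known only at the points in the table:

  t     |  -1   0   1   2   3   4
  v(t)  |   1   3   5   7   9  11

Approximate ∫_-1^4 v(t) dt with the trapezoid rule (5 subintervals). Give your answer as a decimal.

Δt = 1.
T_5 = (1/2)·[1 + 2·3 + 2·5 + 2·7 + 2·9 + 11] = 30.

30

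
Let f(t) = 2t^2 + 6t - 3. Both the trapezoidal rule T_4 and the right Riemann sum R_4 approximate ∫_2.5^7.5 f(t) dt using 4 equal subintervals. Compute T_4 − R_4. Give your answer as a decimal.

T_4 = 408.4375.
R_4 = 489.6875.
T_4 − R_4 = -81.25.

-81.25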